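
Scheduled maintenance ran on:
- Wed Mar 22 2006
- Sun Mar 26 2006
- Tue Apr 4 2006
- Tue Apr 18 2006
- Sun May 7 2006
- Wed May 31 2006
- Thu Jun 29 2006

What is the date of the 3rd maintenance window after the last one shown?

Gaps: 4, 9, 14, 19, 24, 29 days — each gap is 5 larger than the previous one.
Next gap: 34 days. Thu Jun 29 2006 + 34 days = Wed Aug 2 2006.
Next gap: 39 days. Wed Aug 2 2006 + 39 days = Sun Sep 10 2006.
Next gap: 44 days. Sun Sep 10 2006 + 44 days = Tue Oct 24 2006.

Tue Oct 24 2006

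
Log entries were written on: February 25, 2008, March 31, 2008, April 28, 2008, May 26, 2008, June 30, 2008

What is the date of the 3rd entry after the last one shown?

September 29, 2008

Every date is a Monday; gaps 35, 28, 28, 35 days.
Each is the last Monday of its month (at least one falls on the 29th or later, ruling out '4th Monday').
Last Monday of July 2008: July 28, 2008.
Last Monday of August 2008: August 25, 2008.
September 2008 ends with Monday September 29, 2008.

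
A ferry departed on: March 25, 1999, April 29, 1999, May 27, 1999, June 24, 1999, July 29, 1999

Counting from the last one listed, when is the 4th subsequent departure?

November 25, 1999

All Thursdays; the gaps (35, 28, 28, 35) vary with month length.
This is the last Thursday of each month.
Last Thursday of August 1999: August 26, 1999.
September 1999 ends with Thursday September 30, 1999.
October 1999 ends with Thursday October 28, 1999.
November 1999 ends with Thursday November 25, 1999.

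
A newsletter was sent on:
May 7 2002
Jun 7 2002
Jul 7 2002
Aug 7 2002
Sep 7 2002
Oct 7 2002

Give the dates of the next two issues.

Each date is the 7th; the gaps (31, 30, 31, 31, 30) track the month lengths.
The rule is the 7th of each month.
Next: November 2002 → Nov 7 2002.
December 2002: Dec 7 2002.

Nov 7 2002, Dec 7 2002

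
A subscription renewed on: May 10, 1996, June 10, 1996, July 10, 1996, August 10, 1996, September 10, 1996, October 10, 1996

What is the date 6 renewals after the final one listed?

The day-of-month is always 10 (31, 30, 31, 31, 30 days between events).
So this recurs on the 10th of each month.
November 1996: November 10, 1996.
Next: December 1996 → December 10, 1996.
January 1997: January 10, 1997.
February 1997: February 10, 1997.
Next: March 1997 → March 10, 1997.
Next: April 1997 → April 10, 1997.

April 10, 1997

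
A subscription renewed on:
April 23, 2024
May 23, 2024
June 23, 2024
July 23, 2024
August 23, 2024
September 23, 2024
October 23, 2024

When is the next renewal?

November 23, 2024

Each date is the 23rd; the gaps (30, 31, 30, 31, 31, 30) track the month lengths.
The rule is the 23rd of each month.
Next: November 2024 → November 23, 2024.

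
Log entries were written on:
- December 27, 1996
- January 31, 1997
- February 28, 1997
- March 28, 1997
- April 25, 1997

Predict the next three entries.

Every date is a Friday; gaps 35, 28, 28, 28 days.
Each is the last Friday of its month (at least one falls on the 29th or later, ruling out '4th Friday').
Last Friday of May 1997: May 30, 1997.
June 1997 ends with Friday June 27, 1997.
Last Friday of July 1997: July 25, 1997.

May 30, 1997; June 27, 1997; July 25, 1997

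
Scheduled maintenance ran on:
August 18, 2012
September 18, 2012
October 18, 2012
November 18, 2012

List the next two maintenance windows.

The day-of-month is always 18 (31, 30, 31 days between events).
So this recurs on the 18th of each month.
December 2012: December 18, 2012.
January 2013: January 18, 2013.

December 18, 2012; January 18, 2013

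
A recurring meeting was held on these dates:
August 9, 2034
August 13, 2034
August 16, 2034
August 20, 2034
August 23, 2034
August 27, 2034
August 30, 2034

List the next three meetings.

Gaps: 4, 3, 4, 3, 4, 3 days — not constant, but cyclic with period 2.
The events fall on every Wednesday and Sunday.
Next Sunday: September 3, 2034.
The following Wednesday is September 6, 2034.
The following Sunday is September 10, 2034.

September 3, 2034; September 6, 2034; September 10, 2034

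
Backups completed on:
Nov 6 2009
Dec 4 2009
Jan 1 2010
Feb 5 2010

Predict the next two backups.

Mar 5 2010, Apr 2 2010

These are Fridays at 28- or 35-day spacing (28, 28, 35).
The pattern: 1st Friday of the month.
March 2010 — 1st Friday is Mar 5 2010.
April 2010 — 1st Friday is Apr 2 2010.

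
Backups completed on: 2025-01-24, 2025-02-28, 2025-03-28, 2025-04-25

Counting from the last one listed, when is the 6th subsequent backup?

These are Fridays at 28- or 35-day spacing (35, 28, 28).
The pattern: 4th Friday of the month.
May 2025 — 4th Friday is 2025-05-23.
June 2025 — 4th Friday is 2025-06-27.
4th Friday of July 2025: 2025-07-25.
4th Friday of August 2025: 2025-08-22.
September 2025 — 4th Friday is 2025-09-26.
October 2025 — 4th Friday is 2025-10-24.

2025-10-24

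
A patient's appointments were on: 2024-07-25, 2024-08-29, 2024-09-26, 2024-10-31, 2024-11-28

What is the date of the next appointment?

These are Thursdays with 35, 28, 35, 28-day gaps.
Each is the final Thursday of its month — 2024-08-29 is past the 28th, so '4th Thursday' doesn't fit.
December 2024 ends with Thursday 2024-12-26.

2024-12-26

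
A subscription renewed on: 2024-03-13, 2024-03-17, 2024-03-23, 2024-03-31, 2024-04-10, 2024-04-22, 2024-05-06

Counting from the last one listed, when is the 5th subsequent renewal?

Intervals are 4, 6, 8, 10, 12, 14 days — an arithmetic progression with common difference 2.
Next gap: 16 days. 2024-05-06 + 16 days = 2024-05-22.
Next gap: 18 days. 2024-05-22 + 18 days = 2024-06-09.
Next gap: 20 days. 2024-06-09 + 20 days = 2024-06-29.
Next gap: 22 days. 2024-06-29 + 22 days = 2024-07-21.
Next gap: 24 days. 2024-07-21 + 24 days = 2024-08-14.

2024-08-14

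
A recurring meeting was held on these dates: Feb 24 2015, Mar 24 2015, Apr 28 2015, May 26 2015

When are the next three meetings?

Jun 23 2015, Jul 28 2015, Aug 25 2015

These are Tuesdays at 28- or 35-day spacing (28, 35, 28).
The pattern: 4th Tuesday of the month.
4th Tuesday of June 2015: Jun 23 2015.
4th Tuesday of July 2015: Jul 28 2015.
August 2015 — 4th Tuesday is Aug 25 2015.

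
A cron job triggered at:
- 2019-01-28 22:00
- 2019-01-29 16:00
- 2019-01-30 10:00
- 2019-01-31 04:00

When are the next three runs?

Gaps: 18, 18, 18 hours — each event is 18 hours after the previous one.
2019-01-31 04:00 + 18 h = 2019-01-31 22:00.
2019-01-31 22:00 + 18 h = 2019-02-01 16:00.
2019-02-01 16:00 + 18 h = 2019-02-02 10:00.

2019-01-31 22:00, 2019-02-01 16:00, 2019-02-02 10:00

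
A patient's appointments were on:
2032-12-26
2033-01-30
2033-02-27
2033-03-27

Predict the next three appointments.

Every date is a Sunday; gaps 35, 28, 28 days.
Each is the last Sunday of its month (at least one falls on the 29th or later, ruling out '4th Sunday').
April 2033 ends with Sunday 2033-04-24.
May 2033 ends with Sunday 2033-05-29.
Last Sunday of June 2033: 2033-06-26.

2033-04-24, 2033-05-29, 2033-06-26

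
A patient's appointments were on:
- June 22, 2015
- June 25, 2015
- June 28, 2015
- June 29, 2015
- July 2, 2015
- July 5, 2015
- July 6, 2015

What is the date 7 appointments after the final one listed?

July 23, 2015

Gaps: 3, 3, 1, 3, 3, 1 days — not constant, but cyclic with period 3.
The events fall on every Monday, Thursday and Sunday.
The following Thursday is July 9, 2015.
The following Sunday is July 12, 2015.
Next Monday: July 13, 2015.
The following Thursday is July 16, 2015.
The following Sunday is July 19, 2015.
The following Monday is July 20, 2015.
Next Thursday: July 23, 2015.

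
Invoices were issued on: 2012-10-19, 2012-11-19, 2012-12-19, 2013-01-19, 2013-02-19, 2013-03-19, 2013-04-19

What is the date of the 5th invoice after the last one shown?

2013-09-19

The day-of-month is always 19 (31, 30, 31, 31, 28, 31 days between events).
So this recurs on the 19th of each month.
Next: May 2013 → 2013-05-19.
Next: June 2013 → 2013-06-19.
Next: July 2013 → 2013-07-19.
August 2013: 2013-08-19.
Next: September 2013 → 2013-09-19.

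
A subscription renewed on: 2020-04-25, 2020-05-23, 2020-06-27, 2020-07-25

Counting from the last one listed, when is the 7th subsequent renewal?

2021-02-27

Gaps: 28, 35, 28 days — a mix of 28 and 35. Every date is a Saturday.
Each is the 4th Saturday of its month.
August 2020 — 4th Saturday is 2020-08-22.
4th Saturday of September 2020: 2020-09-26.
4th Saturday of October 2020: 2020-10-24.
4th Saturday of November 2020: 2020-11-28.
4th Saturday of December 2020: 2020-12-26.
4th Saturday of January 2021: 2021-01-23.
4th Saturday of February 2021: 2021-02-27.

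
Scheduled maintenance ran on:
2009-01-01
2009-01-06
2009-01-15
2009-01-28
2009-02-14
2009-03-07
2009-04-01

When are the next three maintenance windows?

The spacing grows by 4 each time: 5, 9, 13, 17, 21, 25 days.
Next gap: 29 days. 2009-04-01 + 29 days = 2009-04-30.
Next gap: 33 days. 2009-04-30 + 33 days = 2009-06-02.
Next gap: 37 days. 2009-06-02 + 37 days = 2009-07-09.

2009-04-30, 2009-06-02, 2009-07-09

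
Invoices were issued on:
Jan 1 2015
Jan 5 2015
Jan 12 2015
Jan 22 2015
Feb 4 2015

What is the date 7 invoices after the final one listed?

Jul 29 2015

Intervals are 4, 7, 10, 13 days — an arithmetic progression with common difference 3.
Next gap: 16 days. Feb 4 2015 + 16 days = Feb 20 2015.
Next gap: 19 days. Feb 20 2015 + 19 days = Mar 11 2015.
Next gap: 22 days. Mar 11 2015 + 22 days = Apr 2 2015.
Next gap: 25 days. Apr 2 2015 + 25 days = Apr 27 2015.
Next gap: 28 days. Apr 27 2015 + 28 days = May 25 2015.
Next gap: 31 days. May 25 2015 + 31 days = Jun 25 2015.
Next gap: 34 days. Jun 25 2015 + 34 days = Jul 29 2015.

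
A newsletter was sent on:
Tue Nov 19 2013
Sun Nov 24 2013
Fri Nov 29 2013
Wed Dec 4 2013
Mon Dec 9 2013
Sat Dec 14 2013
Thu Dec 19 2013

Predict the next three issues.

Gaps between consecutive events: 5, 5, 5, 5, 5, 5 days — a constant 5-day interval.
Thu Dec 19 2013 + 5 days = Tue Dec 24 2013.
Tue Dec 24 2013 + 5 days = Sun Dec 29 2013.
Sun Dec 29 2013 + 5 days = Fri Jan 3 2014.

Tue Dec 24 2013, Sun Dec 29 2013, Fri Jan 3 2014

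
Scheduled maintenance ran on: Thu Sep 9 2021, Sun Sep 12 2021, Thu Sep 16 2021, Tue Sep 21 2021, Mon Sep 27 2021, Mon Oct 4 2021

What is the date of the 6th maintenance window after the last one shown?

Gaps: 3, 4, 5, 6, 7 days — each gap is 1 larger than the previous one.
Next gap: 8 days. Mon Oct 4 2021 + 8 days = Tue Oct 12 2021.
Next gap: 9 days. Tue Oct 12 2021 + 9 days = Thu Oct 21 2021.
Next gap: 10 days. Thu Oct 21 2021 + 10 days = Sun Oct 31 2021.
Next gap: 11 days. Sun Oct 31 2021 + 11 days = Thu Nov 11 2021.
Next gap: 12 days. Thu Nov 11 2021 + 12 days = Tue Nov 23 2021.
Next gap: 13 days. Tue Nov 23 2021 + 13 days = Mon Dec 6 2021.

Mon Dec 6 2021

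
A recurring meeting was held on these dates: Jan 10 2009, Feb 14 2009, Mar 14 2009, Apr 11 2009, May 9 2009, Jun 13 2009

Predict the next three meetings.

These are Saturdays at 28- or 35-day spacing (35, 28, 28, 28, 35).
The pattern: 2nd Saturday of the month.
July 2009 — 2nd Saturday is Jul 11 2009.
August 2009 — 2nd Saturday is Aug 8 2009.
2nd Saturday of September 2009: Sep 12 2009.

Jul 11 2009, Aug 8 2009, Sep 12 2009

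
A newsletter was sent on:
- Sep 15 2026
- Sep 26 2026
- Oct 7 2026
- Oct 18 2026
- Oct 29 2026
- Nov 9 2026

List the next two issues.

Nov 20 2026, Dec 1 2026

Every event comes 11 days after the last (11, 11, 11, 11, 11).
Nov 9 2026 + 11 days = Nov 20 2026.
Nov 20 2026 + 11 days = Dec 1 2026.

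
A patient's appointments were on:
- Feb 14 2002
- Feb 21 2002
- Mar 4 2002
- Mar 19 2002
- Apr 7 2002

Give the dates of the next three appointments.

The spacing grows by 4 each time: 7, 11, 15, 19 days.
Next gap: 23 days. Apr 7 2002 + 23 days = Apr 30 2002.
Next gap: 27 days. Apr 30 2002 + 27 days = May 27 2002.
Next gap: 31 days. May 27 2002 + 31 days = Jun 27 2002.

Apr 30 2002, May 27 2002, Jun 27 2002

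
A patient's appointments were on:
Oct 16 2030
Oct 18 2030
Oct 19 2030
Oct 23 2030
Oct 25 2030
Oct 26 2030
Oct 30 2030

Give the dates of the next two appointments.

Nov 1 2030, Nov 2 2030

The gap pattern 2, 1, 4, 2, 1, 4 repeats every 3 events.
These are the Wednesdays, Fridays and Saturdays of each week.
Next Friday: Nov 1 2030.
Next Saturday: Nov 2 2030.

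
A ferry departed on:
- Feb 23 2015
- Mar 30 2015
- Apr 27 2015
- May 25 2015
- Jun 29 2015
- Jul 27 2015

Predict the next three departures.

All Mondays; the gaps (35, 28, 28, 35, 28) vary with month length.
This is the last Monday of each month.
August 2015 ends with Monday Aug 31 2015.
September 2015 ends with Monday Sep 28 2015.
Last Monday of October 2015: Oct 26 2015.

Aug 31 2015, Sep 28 2015, Oct 26 2015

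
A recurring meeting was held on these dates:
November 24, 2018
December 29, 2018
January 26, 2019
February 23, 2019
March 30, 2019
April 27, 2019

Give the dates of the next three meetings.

Every date is a Saturday; gaps 35, 28, 28, 35, 28 days.
Each is the last Saturday of its month (at least one falls on the 29th or later, ruling out '4th Saturday').
May 2019 ends with Saturday May 25, 2019.
June 2019 ends with Saturday June 29, 2019.
Last Saturday of July 2019: July 27, 2019.

May 25, 2019; June 29, 2019; July 27, 2019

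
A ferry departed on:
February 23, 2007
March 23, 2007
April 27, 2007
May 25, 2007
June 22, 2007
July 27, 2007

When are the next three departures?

August 24, 2007; September 28, 2007; October 26, 2007

Gaps: 28, 35, 28, 28, 35 days — a mix of 28 and 35. Every date is a Friday.
Each is the 4th Friday of its month.
4th Friday of August 2007: August 24, 2007.
September 2007 — 4th Friday is September 28, 2007.
October 2007 — 4th Friday is October 26, 2007.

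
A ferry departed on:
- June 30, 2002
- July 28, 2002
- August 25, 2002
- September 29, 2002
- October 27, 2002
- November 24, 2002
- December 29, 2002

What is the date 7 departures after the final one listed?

July 27, 2003

All Sundays; the gaps (28, 28, 35, 28, 28, 35) vary with month length.
This is the last Sunday of each month.
January 2003 ends with Sunday January 26, 2003.
February 2003 ends with Sunday February 23, 2003.
Last Sunday of March 2003: March 30, 2003.
April 2003 ends with Sunday April 27, 2003.
Last Sunday of May 2003: May 25, 2003.
June 2003 ends with Sunday June 29, 2003.
July 2003 ends with Sunday July 27, 2003.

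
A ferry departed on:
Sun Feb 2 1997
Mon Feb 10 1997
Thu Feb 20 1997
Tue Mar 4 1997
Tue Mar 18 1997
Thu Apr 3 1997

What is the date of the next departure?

Mon Apr 21 1997

Gaps: 8, 10, 12, 14, 16 days — each gap is 2 larger than the previous one.
Next gap: 18 days. Thu Apr 3 1997 + 18 days = Mon Apr 21 1997.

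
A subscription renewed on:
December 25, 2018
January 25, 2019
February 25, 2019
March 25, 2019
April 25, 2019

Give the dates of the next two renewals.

Gaps: 31, 31, 28, 31 days — not constant. Every event is on the 25th of the month.
Pattern: the 25th of each month.
May 2019: May 25, 2019.
June 2019: June 25, 2019.

May 25, 2019; June 25, 2019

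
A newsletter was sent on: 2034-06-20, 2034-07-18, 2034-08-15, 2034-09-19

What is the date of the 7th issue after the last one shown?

Gaps: 28, 28, 35 days — a mix of 28 and 35. Every date is a Tuesday.
Each is the 3rd Tuesday of its month.
October 2034 — 3rd Tuesday is 2034-10-17.
3rd Tuesday of November 2034: 2034-11-21.
December 2034 — 3rd Tuesday is 2034-12-19.
3rd Tuesday of January 2035: 2035-01-16.
3rd Tuesday of February 2035: 2035-02-20.
March 2035 — 3rd Tuesday is 2035-03-20.
3rd Tuesday of April 2035: 2035-04-17.

2035-04-17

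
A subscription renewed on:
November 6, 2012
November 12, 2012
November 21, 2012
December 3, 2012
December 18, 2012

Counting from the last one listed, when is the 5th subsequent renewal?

April 17, 2013

The spacing grows by 3 each time: 6, 9, 12, 15 days.
Next gap: 18 days. December 18, 2012 + 18 days = January 5, 2013.
Next gap: 21 days. January 5, 2013 + 21 days = January 26, 2013.
Next gap: 24 days. January 26, 2013 + 24 days = February 19, 2013.
Next gap: 27 days. February 19, 2013 + 27 days = March 18, 2013.
Next gap: 30 days. March 18, 2013 + 30 days = April 17, 2013.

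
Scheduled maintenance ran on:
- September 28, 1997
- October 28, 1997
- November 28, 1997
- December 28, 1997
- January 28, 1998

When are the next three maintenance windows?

Each date is the 28th; the gaps (30, 31, 30, 31) track the month lengths.
The rule is the 28th of each month.
Next: February 1998 → February 28, 1998.
Next: March 1998 → March 28, 1998.
April 1998: April 28, 1998.

February 28, 1998; March 28, 1998; April 28, 1998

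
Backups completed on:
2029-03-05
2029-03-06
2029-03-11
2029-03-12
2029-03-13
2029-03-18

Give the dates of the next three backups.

The gap pattern 1, 5, 1, 1, 5 repeats every 3 events.
These are the Mondays, Tuesdays and Sundays of each week.
The following Monday is 2029-03-19.
Next Tuesday: 2029-03-20.
Next Sunday: 2029-03-25.

2029-03-19, 2029-03-20, 2029-03-25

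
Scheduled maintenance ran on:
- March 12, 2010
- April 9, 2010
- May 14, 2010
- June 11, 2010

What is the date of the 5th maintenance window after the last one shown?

These are Fridays at 28- or 35-day spacing (28, 35, 28).
The pattern: 2nd Friday of the month.
July 2010 — 2nd Friday is July 9, 2010.
August 2010 — 2nd Friday is August 13, 2010.
September 2010 — 2nd Friday is September 10, 2010.
October 2010 — 2nd Friday is October 8, 2010.
November 2010 — 2nd Friday is November 12, 2010.

November 12, 2010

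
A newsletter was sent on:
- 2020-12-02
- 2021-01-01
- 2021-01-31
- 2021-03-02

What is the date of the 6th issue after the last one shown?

The spacing is 30, 30, 30 days — always 30 days.
2021-03-02 + 30 days = 2021-04-01.
2021-04-01 + 30 days = 2021-05-01.
2021-05-01 + 30 days = 2021-05-31.
2021-05-31 + 30 days = 2021-06-30.
2021-06-30 + 30 days = 2021-07-30.
2021-07-30 + 30 days = 2021-08-29.

2021-08-29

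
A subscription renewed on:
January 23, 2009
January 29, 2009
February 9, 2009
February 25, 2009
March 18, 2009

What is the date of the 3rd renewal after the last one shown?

Intervals are 6, 11, 16, 21 days — an arithmetic progression with common difference 5.
Next gap: 26 days. March 18, 2009 + 26 days = April 13, 2009.
Next gap: 31 days. April 13, 2009 + 31 days = May 14, 2009.
Next gap: 36 days. May 14, 2009 + 36 days = June 19, 2009.

June 19, 2009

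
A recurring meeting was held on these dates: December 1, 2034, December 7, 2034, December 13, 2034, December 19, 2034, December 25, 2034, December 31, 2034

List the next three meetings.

Every event comes 6 days after the last (6, 6, 6, 6, 6).
December 31, 2034 + 6 days = January 6, 2035.
January 6, 2035 + 6 days = January 12, 2035.
January 12, 2035 + 6 days = January 18, 2035.

January 6, 2035; January 12, 2035; January 18, 2035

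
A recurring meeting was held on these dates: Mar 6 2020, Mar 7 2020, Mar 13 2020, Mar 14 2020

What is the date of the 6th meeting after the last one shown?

Apr 4 2020

Gaps: 1, 6, 1 days — not constant, but cyclic with period 2.
The events fall on every Friday and Saturday.
Next Friday: Mar 20 2020.
The following Saturday is Mar 21 2020.
The following Friday is Mar 27 2020.
The following Saturday is Mar 28 2020.
Next Friday: Apr 3 2020.
The following Saturday is Apr 4 2020.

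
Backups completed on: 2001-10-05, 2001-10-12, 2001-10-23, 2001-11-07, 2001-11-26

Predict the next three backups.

2001-12-19, 2002-01-15, 2002-02-15

The spacing grows by 4 each time: 7, 11, 15, 19 days.
Next gap: 23 days. 2001-11-26 + 23 days = 2001-12-19.
Next gap: 27 days. 2001-12-19 + 27 days = 2002-01-15.
Next gap: 31 days. 2002-01-15 + 31 days = 2002-02-15.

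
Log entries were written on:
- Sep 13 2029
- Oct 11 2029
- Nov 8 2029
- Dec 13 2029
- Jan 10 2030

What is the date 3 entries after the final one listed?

These are Thursdays at 28- or 35-day spacing (28, 28, 35, 28).
The pattern: 2nd Thursday of the month.
2nd Thursday of February 2030: Feb 14 2030.
2nd Thursday of March 2030: Mar 14 2030.
2nd Thursday of April 2030: Apr 11 2030.

Apr 11 2030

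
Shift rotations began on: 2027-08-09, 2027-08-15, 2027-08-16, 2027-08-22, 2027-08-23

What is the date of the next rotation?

2027-08-29

Every event lands on a Monday or Sunday (gaps cycle 6, 1, 6, 1).
So the schedule is: every Monday and Sunday.
Next Sunday: 2027-08-29.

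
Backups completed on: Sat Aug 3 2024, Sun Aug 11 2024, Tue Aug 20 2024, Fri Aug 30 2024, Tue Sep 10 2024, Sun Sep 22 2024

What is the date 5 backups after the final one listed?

Intervals are 8, 9, 10, 11, 12 days — an arithmetic progression with common difference 1.
Next gap: 13 days. Sun Sep 22 2024 + 13 days = Sat Oct 5 2024.
Next gap: 14 days. Sat Oct 5 2024 + 14 days = Sat Oct 19 2024.
Next gap: 15 days. Sat Oct 19 2024 + 15 days = Sun Nov 3 2024.
Next gap: 16 days. Sun Nov 3 2024 + 16 days = Tue Nov 19 2024.
Next gap: 17 days. Tue Nov 19 2024 + 17 days = Fri Dec 6 2024.

Fri Dec 6 2024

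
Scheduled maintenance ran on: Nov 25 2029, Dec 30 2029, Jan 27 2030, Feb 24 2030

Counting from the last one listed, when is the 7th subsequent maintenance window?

Every date is a Sunday; gaps 35, 28, 28 days.
Each is the last Sunday of its month (at least one falls on the 29th or later, ruling out '4th Sunday').
Last Sunday of March 2030: Mar 31 2030.
Last Sunday of April 2030: Apr 28 2030.
May 2030 ends with Sunday May 26 2030.
Last Sunday of June 2030: Jun 30 2030.
July 2030 ends with Sunday Jul 28 2030.
Last Sunday of August 2030: Aug 25 2030.
Last Sunday of September 2030: Sep 29 2030.

Sep 29 2030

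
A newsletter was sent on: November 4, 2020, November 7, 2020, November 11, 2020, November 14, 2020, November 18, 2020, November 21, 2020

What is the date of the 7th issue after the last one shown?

Every event lands on a Wednesday or Saturday (gaps cycle 3, 4, 3, 4, 3).
So the schedule is: every Wednesday and Saturday.
Next Wednesday: November 25, 2020.
The following Saturday is November 28, 2020.
The following Wednesday is December 2, 2020.
The following Saturday is December 5, 2020.
The following Wednesday is December 9, 2020.
The following Saturday is December 12, 2020.
The following Wednesday is December 16, 2020.

December 16, 2020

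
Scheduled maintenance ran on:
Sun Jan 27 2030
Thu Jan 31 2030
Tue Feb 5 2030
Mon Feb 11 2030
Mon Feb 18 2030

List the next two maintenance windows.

The spacing grows by 1 each time: 4, 5, 6, 7 days.
Next gap: 8 days. Mon Feb 18 2030 + 8 days = Tue Feb 26 2030.
Next gap: 9 days. Tue Feb 26 2030 + 9 days = Thu Mar 7 2030.

Tue Feb 26 2030, Thu Mar 7 2030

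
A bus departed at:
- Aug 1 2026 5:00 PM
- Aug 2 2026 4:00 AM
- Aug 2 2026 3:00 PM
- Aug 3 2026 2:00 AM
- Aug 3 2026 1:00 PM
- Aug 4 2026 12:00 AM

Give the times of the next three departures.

Aug 4 2026 11:00 AM, Aug 4 2026 10:00 PM, Aug 5 2026 9:00 AM

Gaps: 11, 11, 11, 11, 11 hours — each event is 11 hours after the previous one.
Aug 4 2026 12:00 AM + 11 h = Aug 4 2026 11:00 AM.
Aug 4 2026 11:00 AM + 11 h = Aug 4 2026 10:00 PM.
Aug 4 2026 10:00 PM + 11 h = Aug 5 2026 9:00 AM.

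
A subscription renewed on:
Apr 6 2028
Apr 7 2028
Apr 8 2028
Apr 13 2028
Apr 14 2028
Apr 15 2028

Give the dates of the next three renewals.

Apr 20 2028, Apr 21 2028, Apr 22 2028

Gaps: 1, 1, 5, 1, 1 days — not constant, but cyclic with period 3.
The events fall on every Thursday, Friday and Saturday.
Next Thursday: Apr 20 2028.
Next Friday: Apr 21 2028.
The following Saturday is Apr 22 2028.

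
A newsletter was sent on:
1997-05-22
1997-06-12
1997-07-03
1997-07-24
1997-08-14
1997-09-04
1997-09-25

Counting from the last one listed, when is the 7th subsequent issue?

Gaps between consecutive events: 21, 21, 21, 21, 21, 21 days — a constant 21-day interval.
1997-09-25 + 21 days = 1997-10-16.
1997-10-16 + 21 days = 1997-11-06.
1997-11-06 + 21 days = 1997-11-27.
1997-11-27 + 21 days = 1997-12-18.
1997-12-18 + 21 days = 1998-01-08.
1998-01-08 + 21 days = 1998-01-29.
1998-01-29 + 21 days = 1998-02-19.

1998-02-19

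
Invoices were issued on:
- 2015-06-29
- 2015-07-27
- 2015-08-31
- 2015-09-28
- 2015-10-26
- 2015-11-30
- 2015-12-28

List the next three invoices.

2016-01-25, 2016-02-29, 2016-03-28

These are Mondays with 28, 35, 28, 28, 35, 28-day gaps.
Each is the final Monday of its month — 2015-06-29 is past the 28th, so '4th Monday' doesn't fit.
January 2016 ends with Monday 2016-01-25.
Last Monday of February 2016: 2016-02-29.
March 2016 ends with Monday 2016-03-28.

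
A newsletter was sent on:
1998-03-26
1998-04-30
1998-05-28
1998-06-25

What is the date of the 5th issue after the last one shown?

These are Thursdays with 35, 28, 28-day gaps.
Each is the final Thursday of its month — 1998-04-30 is past the 28th, so '4th Thursday' doesn't fit.
Last Thursday of July 1998: 1998-07-30.
Last Thursday of August 1998: 1998-08-27.
Last Thursday of September 1998: 1998-09-24.
October 1998 ends with Thursday 1998-10-29.
Last Thursday of November 1998: 1998-11-26.

1998-11-26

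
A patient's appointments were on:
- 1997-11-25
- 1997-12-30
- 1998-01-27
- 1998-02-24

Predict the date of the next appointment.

1998-03-31

All Tuesdays; the gaps (35, 28, 28) vary with month length.
This is the last Tuesday of each month.
March 1998 ends with Tuesday 1998-03-31.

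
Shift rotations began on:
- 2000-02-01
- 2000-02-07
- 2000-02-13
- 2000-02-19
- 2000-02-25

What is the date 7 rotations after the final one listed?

Gaps between consecutive events: 6, 6, 6, 6 days — a constant 6-day interval.
2000-02-25 + 6 days = 2000-03-02.
2000-03-02 + 6 days = 2000-03-08.
2000-03-08 + 6 days = 2000-03-14.
2000-03-14 + 6 days = 2000-03-20.
2000-03-20 + 6 days = 2000-03-26.
2000-03-26 + 6 days = 2000-04-01.
2000-04-01 + 6 days = 2000-04-07.

2000-04-07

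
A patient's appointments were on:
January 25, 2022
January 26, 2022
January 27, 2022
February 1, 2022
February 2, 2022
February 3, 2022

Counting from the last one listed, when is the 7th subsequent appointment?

February 22, 2022

Every event lands on a Tuesday or Wednesday or Thursday (gaps cycle 1, 1, 5, 1, 1).
So the schedule is: every Tuesday, Wednesday and Thursday.
The following Tuesday is February 8, 2022.
Next Wednesday: February 9, 2022.
Next Thursday: February 10, 2022.
Next Tuesday: February 15, 2022.
The following Wednesday is February 16, 2022.
The following Thursday is February 17, 2022.
Next Tuesday: February 22, 2022.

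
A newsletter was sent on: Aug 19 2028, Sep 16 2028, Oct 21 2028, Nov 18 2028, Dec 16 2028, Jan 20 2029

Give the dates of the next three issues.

These are Saturdays at 28- or 35-day spacing (28, 35, 28, 28, 35).
The pattern: 3rd Saturday of the month.
February 2029 — 3rd Saturday is Feb 17 2029.
3rd Saturday of March 2029: Mar 17 2029.
April 2029 — 3rd Saturday is Apr 21 2029.

Feb 17 2029, Mar 17 2029, Apr 21 2029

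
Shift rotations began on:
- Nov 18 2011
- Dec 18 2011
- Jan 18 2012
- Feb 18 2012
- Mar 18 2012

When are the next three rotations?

Apr 18 2012, May 18 2012, Jun 18 2012

Gaps: 30, 31, 31, 29 days — not constant. Every event is on the 18th of the month.
Pattern: the 18th of each month.
April 2012: Apr 18 2012.
Next: May 2012 → May 18 2012.
June 2012: Jun 18 2012.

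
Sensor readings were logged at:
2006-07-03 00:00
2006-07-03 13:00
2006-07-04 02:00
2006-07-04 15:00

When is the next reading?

Gaps: 13, 13, 13 hours — each event is 13 hours after the previous one.
2006-07-04 15:00 + 13 h = 2006-07-05 04:00.

2006-07-05 04:00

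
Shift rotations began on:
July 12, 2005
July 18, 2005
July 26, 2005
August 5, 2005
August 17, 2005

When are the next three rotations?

Gaps: 6, 8, 10, 12 days — each gap is 2 larger than the previous one.
Next gap: 14 days. August 17, 2005 + 14 days = August 31, 2005.
Next gap: 16 days. August 31, 2005 + 16 days = September 16, 2005.
Next gap: 18 days. September 16, 2005 + 18 days = October 4, 2005.

August 31, 2005; September 16, 2005; October 4, 2005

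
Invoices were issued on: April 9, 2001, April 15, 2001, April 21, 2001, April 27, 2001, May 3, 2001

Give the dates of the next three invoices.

May 9, 2001; May 15, 2001; May 21, 2001

Gaps between consecutive events: 6, 6, 6, 6 days — a constant 6-day interval.
May 3, 2001 + 6 days = May 9, 2001.
May 9, 2001 + 6 days = May 15, 2001.
May 15, 2001 + 6 days = May 21, 2001.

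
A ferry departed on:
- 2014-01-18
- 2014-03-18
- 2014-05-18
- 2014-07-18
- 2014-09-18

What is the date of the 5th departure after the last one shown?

2015-07-18

The day-of-month is always 18 (59, 61, 61, 62 days between events).
So this recurs on the 18th of every 2 months.
Next: November 2014 → 2014-11-18.
Next: January 2015 → 2015-01-18.
March 2015: 2015-03-18.
Next: May 2015 → 2015-05-18.
July 2015: 2015-07-18.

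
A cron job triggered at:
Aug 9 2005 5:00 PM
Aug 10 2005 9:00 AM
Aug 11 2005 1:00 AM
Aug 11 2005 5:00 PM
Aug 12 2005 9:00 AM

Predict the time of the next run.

Spacing: 16, 16, 16, 16 h — constant 16 h.
Aug 12 2005 9:00 AM + 16 h = Aug 13 2005 1:00 AM.

Aug 13 2005 1:00 AM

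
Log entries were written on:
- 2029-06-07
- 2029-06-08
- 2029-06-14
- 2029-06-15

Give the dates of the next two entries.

The gap pattern 1, 6, 1 repeats every 2 events.
These are the Thursdays and Fridays of each week.
The following Thursday is 2029-06-21.
Next Friday: 2029-06-22.

2029-06-21, 2029-06-22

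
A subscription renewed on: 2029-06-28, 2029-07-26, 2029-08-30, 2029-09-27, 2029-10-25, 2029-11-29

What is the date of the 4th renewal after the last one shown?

Every date is a Thursday; gaps 28, 35, 28, 28, 35 days.
Each is the last Thursday of its month (at least one falls on the 29th or later, ruling out '4th Thursday').
Last Thursday of December 2029: 2029-12-27.
Last Thursday of January 2030: 2030-01-31.
February 2030 ends with Thursday 2030-02-28.
Last Thursday of March 2030: 2030-03-28.

2030-03-28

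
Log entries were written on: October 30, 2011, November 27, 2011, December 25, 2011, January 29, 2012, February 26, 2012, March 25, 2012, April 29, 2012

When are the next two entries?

Every date is a Sunday; gaps 28, 28, 35, 28, 28, 35 days.
Each is the last Sunday of its month (at least one falls on the 29th or later, ruling out '4th Sunday').
Last Sunday of May 2012: May 27, 2012.
Last Sunday of June 2012: June 24, 2012.

May 27, 2012; June 24, 2012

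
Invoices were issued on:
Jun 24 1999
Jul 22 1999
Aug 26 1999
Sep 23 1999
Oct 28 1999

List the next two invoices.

Gaps: 28, 35, 28, 35 days — a mix of 28 and 35. Every date is a Thursday.
Each is the 4th Thursday of its month.
4th Thursday of November 1999: Nov 25 1999.
4th Thursday of December 1999: Dec 23 1999.

Nov 25 1999, Dec 23 1999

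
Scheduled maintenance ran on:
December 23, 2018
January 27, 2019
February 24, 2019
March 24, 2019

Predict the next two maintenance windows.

All dates are Sundays, 35, 28, 28 days apart.
Specifically, the 4th Sunday of each month.
4th Sunday of April 2019: April 28, 2019.
4th Sunday of May 2019: May 26, 2019.

April 28, 2019; May 26, 2019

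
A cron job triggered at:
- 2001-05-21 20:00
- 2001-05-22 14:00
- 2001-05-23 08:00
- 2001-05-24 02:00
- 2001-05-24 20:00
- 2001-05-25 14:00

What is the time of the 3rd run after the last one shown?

2001-05-27 20:00

Spacing: 18, 18, 18, 18, 18 h — constant 18 h.
2001-05-25 14:00 + 18 h = 2001-05-26 08:00.
2001-05-26 08:00 + 18 h = 2001-05-27 02:00.
2001-05-27 02:00 + 18 h = 2001-05-27 20:00.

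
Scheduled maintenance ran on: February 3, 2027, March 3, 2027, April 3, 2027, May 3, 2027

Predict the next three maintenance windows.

Gaps: 28, 31, 30 days — not constant. Every event is on the 3rd of the month.
Pattern: the 3rd of each month.
June 2027: June 3, 2027.
Next: July 2027 → July 3, 2027.
Next: August 2027 → August 3, 2027.

June 3, 2027; July 3, 2027; August 3, 2027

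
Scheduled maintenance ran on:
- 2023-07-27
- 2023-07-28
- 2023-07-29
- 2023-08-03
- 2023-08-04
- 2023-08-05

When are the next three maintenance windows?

2023-08-10, 2023-08-11, 2023-08-12

Gaps: 1, 1, 5, 1, 1 days — not constant, but cyclic with period 3.
The events fall on every Thursday, Friday and Saturday.
The following Thursday is 2023-08-10.
Next Friday: 2023-08-11.
The following Saturday is 2023-08-12.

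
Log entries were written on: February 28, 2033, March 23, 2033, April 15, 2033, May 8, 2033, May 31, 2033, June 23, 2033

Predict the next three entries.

Gaps between consecutive events: 23, 23, 23, 23, 23 days — a constant 23-day interval.
June 23, 2033 + 23 days = July 16, 2033.
July 16, 2033 + 23 days = August 8, 2033.
August 8, 2033 + 23 days = August 31, 2033.

July 16, 2033; August 8, 2033; August 31, 2033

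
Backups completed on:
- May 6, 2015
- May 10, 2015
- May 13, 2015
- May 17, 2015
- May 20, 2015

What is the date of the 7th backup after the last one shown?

June 14, 2015

Gaps: 4, 3, 4, 3 days — not constant, but cyclic with period 2.
The events fall on every Wednesday and Sunday.
Next Sunday: May 24, 2015.
The following Wednesday is May 27, 2015.
Next Sunday: May 31, 2015.
The following Wednesday is June 3, 2015.
Next Sunday: June 7, 2015.
Next Wednesday: June 10, 2015.
The following Sunday is June 14, 2015.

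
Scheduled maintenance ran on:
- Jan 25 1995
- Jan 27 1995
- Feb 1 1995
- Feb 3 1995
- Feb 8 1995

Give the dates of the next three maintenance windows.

Feb 10 1995, Feb 15 1995, Feb 17 1995

Every event lands on a Wednesday or Friday (gaps cycle 2, 5, 2, 5).
So the schedule is: every Wednesday and Friday.
The following Friday is Feb 10 1995.
The following Wednesday is Feb 15 1995.
Next Friday: Feb 17 1995.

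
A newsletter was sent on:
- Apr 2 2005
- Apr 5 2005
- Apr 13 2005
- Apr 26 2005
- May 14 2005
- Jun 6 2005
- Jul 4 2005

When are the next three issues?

The spacing grows by 5 each time: 3, 8, 13, 18, 23, 28 days.
Next gap: 33 days. Jul 4 2005 + 33 days = Aug 6 2005.
Next gap: 38 days. Aug 6 2005 + 38 days = Sep 13 2005.
Next gap: 43 days. Sep 13 2005 + 43 days = Oct 26 2005.

Aug 6 2005, Sep 13 2005, Oct 26 2005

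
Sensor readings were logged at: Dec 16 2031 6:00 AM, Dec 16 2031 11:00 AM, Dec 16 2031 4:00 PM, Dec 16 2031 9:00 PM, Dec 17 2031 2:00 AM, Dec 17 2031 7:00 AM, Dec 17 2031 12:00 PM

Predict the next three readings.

Spacing: 5, 5, 5, 5, 5, 5 h — constant 5 h.
Dec 17 2031 12:00 PM + 5 h = Dec 17 2031 5:00 PM.
Dec 17 2031 5:00 PM + 5 h = Dec 17 2031 10:00 PM.
Dec 17 2031 10:00 PM + 5 h = Dec 18 2031 3:00 AM.

Dec 17 2031 5:00 PM, Dec 17 2031 10:00 PM, Dec 18 2031 3:00 AM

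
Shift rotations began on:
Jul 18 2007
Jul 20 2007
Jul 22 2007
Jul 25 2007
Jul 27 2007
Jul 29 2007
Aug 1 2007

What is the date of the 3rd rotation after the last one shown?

The gap pattern 2, 2, 3, 2, 2, 3 repeats every 3 events.
These are the Wednesdays, Fridays and Sundays of each week.
The following Friday is Aug 3 2007.
The following Sunday is Aug 5 2007.
The following Wednesday is Aug 8 2007.

Aug 8 2007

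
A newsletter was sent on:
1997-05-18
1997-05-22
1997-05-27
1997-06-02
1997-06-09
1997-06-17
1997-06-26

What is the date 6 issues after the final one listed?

Gaps: 4, 5, 6, 7, 8, 9 days — each gap is 1 larger than the previous one.
Next gap: 10 days. 1997-06-26 + 10 days = 1997-07-06.
Next gap: 11 days. 1997-07-06 + 11 days = 1997-07-17.
Next gap: 12 days. 1997-07-17 + 12 days = 1997-07-29.
Next gap: 13 days. 1997-07-29 + 13 days = 1997-08-11.
Next gap: 14 days. 1997-08-11 + 14 days = 1997-08-25.
Next gap: 15 days. 1997-08-25 + 15 days = 1997-09-09.

1997-09-09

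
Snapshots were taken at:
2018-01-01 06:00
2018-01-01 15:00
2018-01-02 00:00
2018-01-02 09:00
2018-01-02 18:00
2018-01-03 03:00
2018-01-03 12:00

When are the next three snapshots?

The interval is a steady 9 hours (9, 9, 9, 9, 9, 9).
2018-01-03 12:00 + 9 h = 2018-01-03 21:00.
2018-01-03 21:00 + 9 h = 2018-01-04 06:00.
2018-01-04 06:00 + 9 h = 2018-01-04 15:00.

2018-01-03 21:00, 2018-01-04 06:00, 2018-01-04 15:00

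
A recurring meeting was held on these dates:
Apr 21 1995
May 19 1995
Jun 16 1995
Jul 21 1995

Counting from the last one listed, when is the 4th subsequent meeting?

Nov 17 1995

All dates are Fridays, 28, 28, 35 days apart.
Specifically, the 3rd Friday of each month.
August 1995 — 3rd Friday is Aug 18 1995.
3rd Friday of September 1995: Sep 15 1995.
3rd Friday of October 1995: Oct 20 1995.
November 1995 — 3rd Friday is Nov 17 1995.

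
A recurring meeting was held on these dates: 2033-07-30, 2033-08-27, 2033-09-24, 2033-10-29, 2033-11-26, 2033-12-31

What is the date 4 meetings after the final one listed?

All Saturdays; the gaps (28, 28, 35, 28, 35) vary with month length.
This is the last Saturday of each month.
January 2034 ends with Saturday 2034-01-28.
February 2034 ends with Saturday 2034-02-25.
March 2034 ends with Saturday 2034-03-25.
Last Saturday of April 2034: 2034-04-29.

2034-04-29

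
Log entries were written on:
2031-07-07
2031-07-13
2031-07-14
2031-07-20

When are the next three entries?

2031-07-21, 2031-07-27, 2031-07-28

The gap pattern 6, 1, 6 repeats every 2 events.
These are the Mondays and Sundays of each week.
Next Monday: 2031-07-21.
The following Sunday is 2031-07-27.
Next Monday: 2031-07-28.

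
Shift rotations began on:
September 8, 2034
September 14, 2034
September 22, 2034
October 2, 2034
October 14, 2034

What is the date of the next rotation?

Gaps: 6, 8, 10, 12 days — each gap is 2 larger than the previous one.
Next gap: 14 days. October 14, 2034 + 14 days = October 28, 2034.

October 28, 2034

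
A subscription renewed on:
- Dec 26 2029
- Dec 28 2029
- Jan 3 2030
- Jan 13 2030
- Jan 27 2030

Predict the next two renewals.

Intervals are 2, 6, 10, 14 days — an arithmetic progression with common difference 4.
Next gap: 18 days. Jan 27 2030 + 18 days = Feb 14 2030.
Next gap: 22 days. Feb 14 2030 + 22 days = Mar 8 2030.

Feb 14 2030, Mar 8 2030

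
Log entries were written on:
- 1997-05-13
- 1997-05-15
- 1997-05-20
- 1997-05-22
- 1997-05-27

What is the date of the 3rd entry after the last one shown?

1997-06-05

Gaps: 2, 5, 2, 5 days — not constant, but cyclic with period 2.
The events fall on every Tuesday and Thursday.
The following Thursday is 1997-05-29.
Next Tuesday: 1997-06-03.
Next Thursday: 1997-06-05.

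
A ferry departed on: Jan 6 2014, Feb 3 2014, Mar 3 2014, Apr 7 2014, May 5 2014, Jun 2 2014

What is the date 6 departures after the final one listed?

Dec 1 2014

Gaps: 28, 28, 35, 28, 28 days — a mix of 28 and 35. Every date is a Monday.
Each is the 1st Monday of its month.
1st Monday of July 2014: Jul 7 2014.
August 2014 — 1st Monday is Aug 4 2014.
September 2014 — 1st Monday is Sep 1 2014.
October 2014 — 1st Monday is Oct 6 2014.
1st Monday of November 2014: Nov 3 2014.
December 2014 — 1st Monday is Dec 1 2014.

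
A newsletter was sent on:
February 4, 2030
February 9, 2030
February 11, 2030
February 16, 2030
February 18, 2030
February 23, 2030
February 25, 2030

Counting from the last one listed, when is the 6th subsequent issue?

March 18, 2030

The gap pattern 5, 2, 5, 2, 5, 2 repeats every 2 events.
These are the Mondays and Saturdays of each week.
Next Saturday: March 2, 2030.
Next Monday: March 4, 2030.
The following Saturday is March 9, 2030.
The following Monday is March 11, 2030.
The following Saturday is March 16, 2030.
The following Monday is March 18, 2030.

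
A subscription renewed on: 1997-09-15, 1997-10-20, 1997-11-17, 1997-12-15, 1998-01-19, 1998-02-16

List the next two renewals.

Gaps: 35, 28, 28, 35, 28 days — a mix of 28 and 35. Every date is a Monday.
Each is the 3rd Monday of its month.
3rd Monday of March 1998: 1998-03-16.
April 1998 — 3rd Monday is 1998-04-20.

1998-03-16, 1998-04-20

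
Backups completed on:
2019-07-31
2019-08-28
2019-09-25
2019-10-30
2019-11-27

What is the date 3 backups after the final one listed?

2020-02-26

Every date is a Wednesday; gaps 28, 28, 35, 28 days.
Each is the last Wednesday of its month (at least one falls on the 29th or later, ruling out '4th Wednesday').
Last Wednesday of December 2019: 2019-12-25.
January 2020 ends with Wednesday 2020-01-29.
February 2020 ends with Wednesday 2020-02-26.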